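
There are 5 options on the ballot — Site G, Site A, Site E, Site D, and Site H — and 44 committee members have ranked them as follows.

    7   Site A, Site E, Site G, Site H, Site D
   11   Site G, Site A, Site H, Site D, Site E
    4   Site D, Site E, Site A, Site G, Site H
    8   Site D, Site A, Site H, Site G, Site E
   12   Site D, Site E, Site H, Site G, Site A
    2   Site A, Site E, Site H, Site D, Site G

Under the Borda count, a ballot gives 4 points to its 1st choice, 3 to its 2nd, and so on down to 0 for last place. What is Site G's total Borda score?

82

Borda scores:
  Site G: 7·2 + 11·4 + 4·1 + 8·1 + 12·1 + 2·0 = 82
  Site A: 7·4 + 11·3 + 4·2 + 8·3 + 12·0 + 2·4 = 101
  Site E: 7·3 + 11·0 + 4·3 + 8·0 + 12·3 + 2·3 = 75
  Site D: 7·0 + 11·1 + 4·4 + 8·4 + 12·4 + 2·1 = 109
  Site H: 7·1 + 11·2 + 4·0 + 8·2 + 12·2 + 2·2 = 73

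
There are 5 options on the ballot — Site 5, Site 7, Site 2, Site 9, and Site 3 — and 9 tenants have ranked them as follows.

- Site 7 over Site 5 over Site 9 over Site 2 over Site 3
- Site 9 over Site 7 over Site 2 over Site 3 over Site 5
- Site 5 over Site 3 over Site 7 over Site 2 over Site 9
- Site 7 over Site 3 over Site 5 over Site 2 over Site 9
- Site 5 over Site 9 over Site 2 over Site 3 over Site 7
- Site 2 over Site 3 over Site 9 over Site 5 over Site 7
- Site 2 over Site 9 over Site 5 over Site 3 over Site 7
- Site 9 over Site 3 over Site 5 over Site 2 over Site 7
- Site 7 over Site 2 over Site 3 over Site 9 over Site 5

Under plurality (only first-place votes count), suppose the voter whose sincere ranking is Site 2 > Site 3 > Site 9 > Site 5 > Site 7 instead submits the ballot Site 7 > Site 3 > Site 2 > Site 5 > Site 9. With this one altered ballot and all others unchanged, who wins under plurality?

First-place totals with the altered ballot: Site 5 2, Site 7 4, Site 2 1, Site 9 2, Site 3 0.
The winner is unchanged: still Site 7.

Site 7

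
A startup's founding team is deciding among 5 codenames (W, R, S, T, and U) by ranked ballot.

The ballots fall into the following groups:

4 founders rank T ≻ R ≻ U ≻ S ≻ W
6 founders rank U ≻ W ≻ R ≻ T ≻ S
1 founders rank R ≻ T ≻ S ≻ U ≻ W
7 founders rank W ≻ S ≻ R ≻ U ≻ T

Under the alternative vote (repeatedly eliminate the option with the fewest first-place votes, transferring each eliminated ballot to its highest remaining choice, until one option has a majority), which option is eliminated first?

S

Round 1: W 7, U 6, T 4, R 1, S 0. S has the fewest and is eliminated.
Round 2: W 7, U 6, T 4, R 1. R has the fewest and is eliminated.
Round 3: W 7, U 6, T 5. T has the fewest and is eliminated.
Round 4: U 11, W 7. U has a majority.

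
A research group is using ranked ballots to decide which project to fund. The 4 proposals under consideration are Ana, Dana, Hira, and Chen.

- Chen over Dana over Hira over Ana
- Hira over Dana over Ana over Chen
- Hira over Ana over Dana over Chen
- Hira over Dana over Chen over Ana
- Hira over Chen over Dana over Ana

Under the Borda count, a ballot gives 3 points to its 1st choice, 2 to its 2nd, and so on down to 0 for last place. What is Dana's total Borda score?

Borda scores:
  Ana: 0 + 1 + 2 + 0 + 0 = 3
  Dana: 2 + 2 + 1 + 2 + 1 = 8
  Hira: 1 + 3 + 3 + 3 + 3 = 13
  Chen: 3 + 0 + 0 + 1 + 2 = 6

8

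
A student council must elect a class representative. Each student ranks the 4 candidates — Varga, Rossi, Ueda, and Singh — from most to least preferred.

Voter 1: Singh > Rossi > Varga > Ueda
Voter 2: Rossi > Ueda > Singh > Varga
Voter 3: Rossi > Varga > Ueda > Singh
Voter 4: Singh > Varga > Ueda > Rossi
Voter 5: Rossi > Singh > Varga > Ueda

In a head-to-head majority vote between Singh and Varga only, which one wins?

Singh

Ballots ranking Singh above Varga: 4.
Ballots ranking Varga above Singh: 1.
Singh wins the head-to-head, 4–1.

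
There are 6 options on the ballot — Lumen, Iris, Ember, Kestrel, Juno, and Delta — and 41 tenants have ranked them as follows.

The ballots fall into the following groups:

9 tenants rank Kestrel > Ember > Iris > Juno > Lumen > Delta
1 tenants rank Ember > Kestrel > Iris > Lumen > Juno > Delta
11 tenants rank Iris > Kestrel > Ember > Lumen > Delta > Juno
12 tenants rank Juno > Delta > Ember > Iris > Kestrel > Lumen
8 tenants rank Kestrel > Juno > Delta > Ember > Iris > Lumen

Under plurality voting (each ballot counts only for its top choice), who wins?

Kestrel

First-place vote totals:
  Lumen: 0
  Iris: 11
  Ember: 1
  Kestrel: 17
  Juno: 12
  Delta: 0
Kestrel has the most first-place votes.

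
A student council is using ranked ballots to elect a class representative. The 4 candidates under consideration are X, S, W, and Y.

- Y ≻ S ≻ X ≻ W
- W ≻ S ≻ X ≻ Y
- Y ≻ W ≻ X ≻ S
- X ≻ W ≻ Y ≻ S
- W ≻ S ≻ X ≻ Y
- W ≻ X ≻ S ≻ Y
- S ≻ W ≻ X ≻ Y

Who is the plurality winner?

W

First-place vote totals:
  X: 1
  S: 1
  W: 3
  Y: 2
W has the most first-place votes.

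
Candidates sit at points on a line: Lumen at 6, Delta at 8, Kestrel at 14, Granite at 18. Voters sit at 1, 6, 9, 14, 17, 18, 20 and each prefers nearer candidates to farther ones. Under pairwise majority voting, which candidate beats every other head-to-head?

Kestrel

With single-peaked preferences on a line, the Condorcet winner is the candidate closest to the median voter.
The median voter (position 14) is closest to Kestrel at 14.
Check: Kestrel vs Lumen — voters closer to Kestrel: 4 of 7.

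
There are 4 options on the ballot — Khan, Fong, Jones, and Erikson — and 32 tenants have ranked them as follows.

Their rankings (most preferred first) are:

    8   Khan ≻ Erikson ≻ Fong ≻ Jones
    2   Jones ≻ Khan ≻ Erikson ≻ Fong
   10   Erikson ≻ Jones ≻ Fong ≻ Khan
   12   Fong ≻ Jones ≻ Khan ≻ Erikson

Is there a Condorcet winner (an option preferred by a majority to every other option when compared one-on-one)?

No

Head-to-head results (32 voters total):
Khan vs Fong: Fong wins 22–10.
Khan vs Jones: Jones wins 24–8.
Khan vs Erikson: Khan wins 22–10.
Fong vs Jones: Fong wins 20–12.
Fong vs Erikson: Erikson wins 20–12.
Jones vs Erikson: Erikson wins 18–14.
No candidate beats all others: Khan beats Erikson beats Fong beats Khan, a majority cycle.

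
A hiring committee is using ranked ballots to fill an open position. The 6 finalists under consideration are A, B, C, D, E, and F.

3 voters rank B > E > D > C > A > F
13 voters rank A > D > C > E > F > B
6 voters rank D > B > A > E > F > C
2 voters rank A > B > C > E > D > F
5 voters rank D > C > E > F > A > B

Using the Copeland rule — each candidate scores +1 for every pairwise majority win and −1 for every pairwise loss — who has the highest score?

Pairwise results:
  A vs B: A wins 20–9.
  A vs C: A wins 21–8.
  A vs D: A wins 15–14.
  A vs E: A wins 21–8.
  A vs F: A wins 24–5.
  B vs C: C wins 18–11.
  B vs D: D wins 24–5.
  B vs E: E wins 18–11.
  B vs F: F wins 18–11.
  C vs D: D wins 27–2.
  C vs E: C wins 20–9.
  C vs F: C wins 23–6.
  D vs E: D wins 24–5.
  D vs F: D wins 29–0.
  E vs F: E wins 29–0.
Copeland scores (wins − losses):
  A: 5 − 0 = 5
  B: 0 − 5 = -5
  C: 3 − 2 = 1
  D: 4 − 1 = 3
  E: 2 − 3 = -1
  F: 1 − 4 = -3
A has the best Copeland score.

A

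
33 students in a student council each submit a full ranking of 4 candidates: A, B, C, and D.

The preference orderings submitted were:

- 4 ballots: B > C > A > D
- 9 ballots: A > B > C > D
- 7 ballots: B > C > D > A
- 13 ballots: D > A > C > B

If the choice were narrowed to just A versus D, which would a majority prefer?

D

Ballots ranking A above D: 4+9 = 13.
Ballots ranking D above A: 7+13 = 20.
D wins the head-to-head, 20–13.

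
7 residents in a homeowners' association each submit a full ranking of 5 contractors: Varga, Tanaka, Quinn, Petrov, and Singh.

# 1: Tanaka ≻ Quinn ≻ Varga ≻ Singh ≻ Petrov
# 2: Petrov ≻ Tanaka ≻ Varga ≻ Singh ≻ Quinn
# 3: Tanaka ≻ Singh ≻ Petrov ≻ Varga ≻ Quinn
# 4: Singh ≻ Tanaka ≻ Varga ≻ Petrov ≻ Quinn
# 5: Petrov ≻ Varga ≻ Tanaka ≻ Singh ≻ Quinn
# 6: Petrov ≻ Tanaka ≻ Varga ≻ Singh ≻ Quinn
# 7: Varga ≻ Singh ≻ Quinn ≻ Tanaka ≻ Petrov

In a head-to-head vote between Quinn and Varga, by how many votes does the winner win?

Ballots ranking Quinn above Varga: 1.
Ballots ranking Varga above Quinn: 6.
Varga wins 6–1, a margin of 5.

5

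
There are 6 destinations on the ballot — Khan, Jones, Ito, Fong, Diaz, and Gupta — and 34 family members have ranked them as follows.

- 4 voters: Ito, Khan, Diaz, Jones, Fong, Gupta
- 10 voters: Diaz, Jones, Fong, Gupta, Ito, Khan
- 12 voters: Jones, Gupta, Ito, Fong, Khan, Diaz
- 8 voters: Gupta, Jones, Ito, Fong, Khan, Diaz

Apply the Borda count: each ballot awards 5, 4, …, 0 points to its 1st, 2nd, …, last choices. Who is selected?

Jones

Borda scores:
  Khan: 4·4 + 10·0 + 12·1 + 8·1 = 36
  Jones: 4·2 + 10·4 + 12·5 + 8·4 = 140
  Ito: 4·5 + 10·1 + 12·3 + 8·3 = 90
  Fong: 4·1 + 10·3 + 12·2 + 8·2 = 74
  Diaz: 4·3 + 10·5 + 12·0 + 8·0 = 62
  Gupta: 4·0 + 10·2 + 12·4 + 8·5 = 108
Jones has the highest total.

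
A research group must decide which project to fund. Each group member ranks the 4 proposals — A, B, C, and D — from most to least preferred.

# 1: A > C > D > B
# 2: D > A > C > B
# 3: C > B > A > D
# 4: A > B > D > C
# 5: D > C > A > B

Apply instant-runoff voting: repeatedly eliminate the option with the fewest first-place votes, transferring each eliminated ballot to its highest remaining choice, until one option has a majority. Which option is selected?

A

Round 1: A 2, D 2, C 1, B 0. B has the fewest and is eliminated.
Round 2: A 2, D 2, C 1. C has the fewest and is eliminated.
Round 3: A 3, D 2. A has a majority.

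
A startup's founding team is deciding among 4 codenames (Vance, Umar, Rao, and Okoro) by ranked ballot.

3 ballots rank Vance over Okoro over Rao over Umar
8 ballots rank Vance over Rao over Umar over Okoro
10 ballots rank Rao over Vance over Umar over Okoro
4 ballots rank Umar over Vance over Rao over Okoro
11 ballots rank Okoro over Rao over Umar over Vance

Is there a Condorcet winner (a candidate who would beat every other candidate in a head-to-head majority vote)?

Head-to-head results (36 voters total):
Vance vs Umar: Vance wins 21–15.
Vance vs Rao: Rao wins 21–15.
Vance vs Okoro: Vance wins 25–11.
Umar vs Rao: Rao wins 32–4.
Umar vs Okoro: Umar wins 22–14.
Rao vs Okoro: Rao wins 22–14.
Rao beats each rival — Vance (21–15), Umar (32–4), Okoro (22–14) — so Rao is the Condorcet winner.

Yes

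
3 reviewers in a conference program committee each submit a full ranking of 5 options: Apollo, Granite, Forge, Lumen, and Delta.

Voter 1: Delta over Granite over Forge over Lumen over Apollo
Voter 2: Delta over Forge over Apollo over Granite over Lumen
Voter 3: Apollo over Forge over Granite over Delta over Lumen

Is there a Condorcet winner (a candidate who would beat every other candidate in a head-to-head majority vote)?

Yes

Head-to-head results (3 voters total):
Apollo vs Granite: Apollo wins 2–1.
Apollo vs Forge: Forge wins 2–1.
Apollo vs Lumen: Apollo wins 2–1.
Apollo vs Delta: Delta wins 2–1.
Granite vs Forge: Forge wins 2–1.
Granite vs Lumen: Granite wins 3–0.
Granite vs Delta: Delta wins 2–1.
Forge vs Lumen: Forge wins 3–0.
Forge vs Delta: Delta wins 2–1.
Lumen vs Delta: Delta wins 3–0.
Delta beats each rival — Apollo (2–1), Granite (2–1), Forge (2–1), Lumen (3–0) — so Delta is the Condorcet winner.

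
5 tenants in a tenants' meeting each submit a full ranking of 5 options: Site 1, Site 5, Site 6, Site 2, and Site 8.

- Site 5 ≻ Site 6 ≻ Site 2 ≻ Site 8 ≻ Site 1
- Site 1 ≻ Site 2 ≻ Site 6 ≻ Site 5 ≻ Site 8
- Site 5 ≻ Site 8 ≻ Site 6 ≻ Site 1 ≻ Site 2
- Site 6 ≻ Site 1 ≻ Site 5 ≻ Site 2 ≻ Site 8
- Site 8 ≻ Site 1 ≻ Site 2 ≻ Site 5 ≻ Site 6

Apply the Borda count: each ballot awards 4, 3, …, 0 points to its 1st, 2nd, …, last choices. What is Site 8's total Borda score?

8

Borda scores:
  Site 1: 0 + 4 + 1 + 3 + 3 = 11
  Site 5: 4 + 1 + 4 + 2 + 1 = 12
  Site 6: 3 + 2 + 2 + 4 + 0 = 11
  Site 2: 2 + 3 + 0 + 1 + 2 = 8
  Site 8: 1 + 0 + 3 + 0 + 4 = 8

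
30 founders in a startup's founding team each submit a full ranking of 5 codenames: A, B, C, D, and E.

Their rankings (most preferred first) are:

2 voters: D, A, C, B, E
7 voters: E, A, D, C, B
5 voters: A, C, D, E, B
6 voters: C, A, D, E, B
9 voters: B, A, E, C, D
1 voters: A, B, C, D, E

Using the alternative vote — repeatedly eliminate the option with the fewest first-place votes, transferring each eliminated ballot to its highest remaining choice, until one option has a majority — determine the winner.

Round 1: B 9, E 7, A 6, C 6, D 2. D has the fewest and is eliminated.
Round 2: B 9, A 8, E 7, C 6. C has the fewest and is eliminated.
Round 3: A 14, B 9, E 7. E has the fewest and is eliminated.
Round 4: A 21, B 9. A has a majority.

A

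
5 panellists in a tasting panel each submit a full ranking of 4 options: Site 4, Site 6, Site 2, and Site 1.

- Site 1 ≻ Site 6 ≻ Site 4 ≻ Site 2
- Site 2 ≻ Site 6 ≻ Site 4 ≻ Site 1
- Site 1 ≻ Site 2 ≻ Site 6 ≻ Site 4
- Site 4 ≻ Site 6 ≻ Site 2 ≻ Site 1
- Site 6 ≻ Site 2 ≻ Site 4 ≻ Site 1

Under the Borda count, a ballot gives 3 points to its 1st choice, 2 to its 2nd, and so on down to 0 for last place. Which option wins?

Site 6

Borda scores:
  Site 4: 1 + 1 + 0 + 3 + 1 = 6
  Site 6: 2 + 2 + 1 + 2 + 3 = 10
  Site 2: 0 + 3 + 2 + 1 + 2 = 8
  Site 1: 3 + 0 + 3 + 0 + 0 = 6
Site 6 has the highest total.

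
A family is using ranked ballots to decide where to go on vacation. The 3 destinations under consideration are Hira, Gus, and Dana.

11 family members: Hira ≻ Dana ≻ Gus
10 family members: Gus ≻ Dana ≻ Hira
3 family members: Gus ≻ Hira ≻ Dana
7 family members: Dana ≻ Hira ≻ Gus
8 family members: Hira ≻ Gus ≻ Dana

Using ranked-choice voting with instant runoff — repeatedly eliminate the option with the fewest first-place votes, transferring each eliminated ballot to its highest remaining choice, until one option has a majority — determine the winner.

Round 1: Hira 19, Gus 13, Dana 7. Dana has the fewest and is eliminated.
Round 2: Hira 26, Gus 13. Hira has a majority.

Hira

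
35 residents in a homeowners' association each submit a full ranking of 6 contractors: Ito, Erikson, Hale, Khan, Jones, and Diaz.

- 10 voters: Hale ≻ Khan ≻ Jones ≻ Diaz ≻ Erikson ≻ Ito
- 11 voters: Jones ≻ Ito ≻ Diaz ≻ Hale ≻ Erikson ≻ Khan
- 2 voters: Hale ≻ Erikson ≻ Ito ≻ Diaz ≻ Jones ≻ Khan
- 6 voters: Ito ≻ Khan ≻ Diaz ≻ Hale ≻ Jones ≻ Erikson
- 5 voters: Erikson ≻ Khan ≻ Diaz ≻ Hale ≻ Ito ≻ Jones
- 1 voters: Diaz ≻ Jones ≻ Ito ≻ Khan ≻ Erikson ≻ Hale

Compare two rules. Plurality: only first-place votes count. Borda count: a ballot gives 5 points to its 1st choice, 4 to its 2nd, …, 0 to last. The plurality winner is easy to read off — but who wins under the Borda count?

Hale

Plurality first-place counts: Ito 6, Erikson 5, Hale 12, Khan 0, Jones 11, Diaz 1 → Hale.
Borda totals: Ito 88, Erikson 55, Hale 104, Khan 86, Jones 97, Diaz 95 → Hale.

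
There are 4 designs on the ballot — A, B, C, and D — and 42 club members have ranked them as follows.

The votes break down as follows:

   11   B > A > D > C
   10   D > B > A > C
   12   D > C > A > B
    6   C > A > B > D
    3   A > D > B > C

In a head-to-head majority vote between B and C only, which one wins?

B

Ballots ranking B above C: 11+10+3 = 24.
Ballots ranking C above B: 12+6 = 18.
B wins the head-to-head, 24–18.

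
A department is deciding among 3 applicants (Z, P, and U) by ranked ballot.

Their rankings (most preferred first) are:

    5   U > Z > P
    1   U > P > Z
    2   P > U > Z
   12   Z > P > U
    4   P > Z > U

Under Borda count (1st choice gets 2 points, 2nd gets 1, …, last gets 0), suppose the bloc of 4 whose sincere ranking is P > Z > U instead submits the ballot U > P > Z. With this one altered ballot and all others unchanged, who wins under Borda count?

Borda totals with the altered ballot: Z 29, P 21, U 22.
The winner is unchanged: still Z.

Z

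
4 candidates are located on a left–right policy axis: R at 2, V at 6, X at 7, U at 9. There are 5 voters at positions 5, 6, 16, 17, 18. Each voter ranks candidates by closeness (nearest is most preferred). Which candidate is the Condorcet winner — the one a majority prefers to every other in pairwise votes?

U

With single-peaked preferences on a line, the Condorcet winner is the candidate closest to the median voter.
The median voter (position 16) is closest to U at 9.
Check: U vs V — voters closer to U: 3 of 5.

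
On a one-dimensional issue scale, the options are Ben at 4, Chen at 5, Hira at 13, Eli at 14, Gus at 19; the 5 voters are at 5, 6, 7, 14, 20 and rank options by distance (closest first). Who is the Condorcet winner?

With single-peaked preferences on a line, the Condorcet winner is the candidate closest to the median voter.
The median voter (position 7) is closest to Chen at 5.
Check: Chen vs Eli — voters closer to Chen: 3 of 5.

Chen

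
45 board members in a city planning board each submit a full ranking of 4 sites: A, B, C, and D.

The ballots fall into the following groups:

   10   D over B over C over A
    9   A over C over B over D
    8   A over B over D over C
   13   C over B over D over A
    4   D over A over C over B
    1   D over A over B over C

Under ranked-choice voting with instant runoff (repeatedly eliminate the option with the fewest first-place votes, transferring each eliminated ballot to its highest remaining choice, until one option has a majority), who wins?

D

Round 1: A 17, D 15, C 13, B 0. B has the fewest and is eliminated.
Round 2: A 17, D 15, C 13. C has the fewest and is eliminated.
Round 3: D 28, A 17. D has a majority.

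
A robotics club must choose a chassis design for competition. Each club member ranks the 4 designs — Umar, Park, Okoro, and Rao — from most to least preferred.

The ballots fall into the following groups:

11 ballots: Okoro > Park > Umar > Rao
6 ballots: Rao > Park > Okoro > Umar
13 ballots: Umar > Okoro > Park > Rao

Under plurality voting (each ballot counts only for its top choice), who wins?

First-place vote totals:
  Umar: 13
  Park: 0
  Okoro: 11
  Rao: 6
Umar has the most first-place votes.

Umar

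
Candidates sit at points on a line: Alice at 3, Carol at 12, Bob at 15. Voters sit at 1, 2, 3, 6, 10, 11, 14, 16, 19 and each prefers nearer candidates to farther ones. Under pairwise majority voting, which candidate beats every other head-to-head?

With single-peaked preferences on a line, the Condorcet winner is the candidate closest to the median voter.
The median voter (position 10) is closest to Carol at 12.
Check: Carol vs Alice — voters closer to Carol: 5 of 9.

Carol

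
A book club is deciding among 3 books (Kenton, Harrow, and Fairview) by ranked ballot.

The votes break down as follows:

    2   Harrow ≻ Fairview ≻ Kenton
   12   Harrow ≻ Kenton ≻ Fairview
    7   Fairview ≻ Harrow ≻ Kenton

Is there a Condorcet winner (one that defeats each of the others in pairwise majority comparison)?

Head-to-head results (21 voters total):
Kenton vs Harrow: Harrow wins 21–0.
Kenton vs Fairview: Kenton wins 12–9.
Harrow vs Fairview: Harrow wins 14–7.
Harrow beats each rival — Kenton (21–0), Fairview (14–7) — so Harrow is the Condorcet winner.

Yes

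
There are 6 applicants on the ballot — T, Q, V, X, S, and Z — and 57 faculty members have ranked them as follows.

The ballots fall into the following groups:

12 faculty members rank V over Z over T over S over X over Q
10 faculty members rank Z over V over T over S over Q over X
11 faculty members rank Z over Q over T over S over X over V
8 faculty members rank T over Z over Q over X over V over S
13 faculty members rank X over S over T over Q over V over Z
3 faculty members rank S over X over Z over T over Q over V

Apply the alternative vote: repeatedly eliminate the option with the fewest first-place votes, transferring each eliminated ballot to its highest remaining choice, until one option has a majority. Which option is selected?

Z

Round 1: Z 21, X 13, V 12, T 8, S 3, Q 0. Q has the fewest and is eliminated.
Round 2: Z 21, X 13, V 12, T 8, S 3. S has the fewest and is eliminated.
Round 3: Z 21, X 16, V 12, T 8. T has the fewest and is eliminated.
Round 4: Z 29, X 16, V 12. Z has a majority.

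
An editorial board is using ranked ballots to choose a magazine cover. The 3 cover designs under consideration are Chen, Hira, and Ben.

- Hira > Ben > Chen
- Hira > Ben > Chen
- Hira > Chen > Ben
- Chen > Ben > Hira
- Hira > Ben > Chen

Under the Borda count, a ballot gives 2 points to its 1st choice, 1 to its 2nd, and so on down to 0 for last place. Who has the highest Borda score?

Hira

Borda scores:
  Chen: 0 + 0 + 1 + 2 + 0 = 3
  Hira: 2 + 2 + 2 + 0 + 2 = 8
  Ben: 1 + 1 + 0 + 1 + 1 = 4
Hira has the highest total.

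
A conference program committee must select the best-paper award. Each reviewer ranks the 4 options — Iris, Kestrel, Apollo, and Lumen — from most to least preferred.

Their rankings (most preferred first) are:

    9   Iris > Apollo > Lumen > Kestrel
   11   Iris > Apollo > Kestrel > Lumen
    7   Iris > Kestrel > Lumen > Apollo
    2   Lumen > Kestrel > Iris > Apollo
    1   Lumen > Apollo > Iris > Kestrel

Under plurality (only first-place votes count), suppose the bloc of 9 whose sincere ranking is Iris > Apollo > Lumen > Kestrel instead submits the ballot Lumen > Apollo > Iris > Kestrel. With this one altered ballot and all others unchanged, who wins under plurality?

Iris

First-place totals with the altered ballot: Iris 18, Kestrel 0, Apollo 0, Lumen 12.
The winner is unchanged: still Iris.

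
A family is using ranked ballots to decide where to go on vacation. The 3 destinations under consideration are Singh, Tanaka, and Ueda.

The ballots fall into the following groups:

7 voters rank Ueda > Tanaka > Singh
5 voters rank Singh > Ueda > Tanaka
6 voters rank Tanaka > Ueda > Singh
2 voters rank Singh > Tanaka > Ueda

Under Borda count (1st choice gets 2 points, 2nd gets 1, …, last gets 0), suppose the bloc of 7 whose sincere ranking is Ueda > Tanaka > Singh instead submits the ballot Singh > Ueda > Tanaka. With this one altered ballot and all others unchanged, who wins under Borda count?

Borda totals with the altered ballot: Singh 28, Tanaka 14, Ueda 18.
The switch changes the winner from Ueda to Singh.

Singh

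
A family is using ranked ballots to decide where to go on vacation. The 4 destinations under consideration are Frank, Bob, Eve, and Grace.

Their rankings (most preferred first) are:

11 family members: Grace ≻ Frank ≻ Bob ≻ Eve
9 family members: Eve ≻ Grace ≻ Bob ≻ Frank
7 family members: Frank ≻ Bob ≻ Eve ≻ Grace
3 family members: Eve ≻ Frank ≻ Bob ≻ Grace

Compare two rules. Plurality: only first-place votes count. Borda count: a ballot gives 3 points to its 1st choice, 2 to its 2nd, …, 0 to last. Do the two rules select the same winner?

No

Plurality first-place counts: Frank 7, Bob 0, Eve 12, Grace 11 → Eve.
Borda totals: Frank 49, Bob 37, Eve 43, Grace 51 → Grace.
The two rules disagree: plurality picks Eve, Borda picks Grace.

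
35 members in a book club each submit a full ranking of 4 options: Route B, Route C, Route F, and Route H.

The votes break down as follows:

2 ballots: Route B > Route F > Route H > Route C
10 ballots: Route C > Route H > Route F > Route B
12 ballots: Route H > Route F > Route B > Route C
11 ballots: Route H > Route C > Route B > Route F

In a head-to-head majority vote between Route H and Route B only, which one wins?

Route H

Ballots ranking Route H above Route B: 10+12+11 = 33.
Ballots ranking Route B above Route H: 2.
Route H wins the head-to-head, 33–2.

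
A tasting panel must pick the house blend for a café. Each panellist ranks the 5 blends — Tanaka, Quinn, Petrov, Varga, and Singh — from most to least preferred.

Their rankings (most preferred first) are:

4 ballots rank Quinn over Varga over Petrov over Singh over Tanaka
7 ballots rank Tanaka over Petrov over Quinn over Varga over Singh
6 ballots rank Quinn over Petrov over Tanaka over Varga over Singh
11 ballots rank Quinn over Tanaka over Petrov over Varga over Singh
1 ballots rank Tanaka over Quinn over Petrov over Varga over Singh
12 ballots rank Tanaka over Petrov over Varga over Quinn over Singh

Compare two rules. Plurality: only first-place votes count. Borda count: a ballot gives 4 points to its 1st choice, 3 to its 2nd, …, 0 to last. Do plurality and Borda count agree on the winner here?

No

Plurality first-place counts: Tanaka 20, Quinn 21, Petrov 0, Varga 0, Singh 0 → Quinn.
Borda totals: Tanaka 125, Quinn 113, Petrov 107, Varga 61, Singh 4 → Tanaka.
The two rules disagree: plurality picks Quinn, Borda picks Tanaka.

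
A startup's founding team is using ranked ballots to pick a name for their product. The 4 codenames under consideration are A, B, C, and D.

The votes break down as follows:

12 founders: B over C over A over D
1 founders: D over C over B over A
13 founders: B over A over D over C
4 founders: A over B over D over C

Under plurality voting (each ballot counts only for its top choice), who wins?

First-place vote totals:
  A: 4
  B: 25
  C: 0
  D: 1
B has the most first-place votes.

B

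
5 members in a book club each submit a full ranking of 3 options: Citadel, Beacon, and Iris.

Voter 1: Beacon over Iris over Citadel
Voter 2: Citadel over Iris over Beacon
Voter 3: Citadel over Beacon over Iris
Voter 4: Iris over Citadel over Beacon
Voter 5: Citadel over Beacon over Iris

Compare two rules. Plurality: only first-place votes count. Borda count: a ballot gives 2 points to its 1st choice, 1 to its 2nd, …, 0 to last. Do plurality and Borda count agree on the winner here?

Plurality first-place counts: Citadel 3, Beacon 1, Iris 1 → Citadel.
Borda totals: Citadel 7, Beacon 4, Iris 4 → Citadel.
The two rules agree on Citadel.

Yes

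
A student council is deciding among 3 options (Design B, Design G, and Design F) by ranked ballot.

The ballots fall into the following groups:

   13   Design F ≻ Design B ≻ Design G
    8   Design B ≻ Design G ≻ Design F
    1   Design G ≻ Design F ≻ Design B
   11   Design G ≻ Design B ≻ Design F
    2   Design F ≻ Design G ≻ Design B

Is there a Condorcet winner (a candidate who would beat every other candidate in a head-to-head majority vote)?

Head-to-head results (35 voters total):
Design B vs Design G: Design B wins 21–14.
Design B vs Design F: Design B wins 19–16.
Design G vs Design F: Design G wins 20–15.
Design B beats each rival — Design G (21–14), Design F (19–16) — so Design B is the Condorcet winner.

Yes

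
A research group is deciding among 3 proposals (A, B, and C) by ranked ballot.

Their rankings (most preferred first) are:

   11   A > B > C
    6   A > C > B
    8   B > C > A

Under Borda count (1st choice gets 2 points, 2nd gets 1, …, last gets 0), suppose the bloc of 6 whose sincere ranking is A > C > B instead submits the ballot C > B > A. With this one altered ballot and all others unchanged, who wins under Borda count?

B

Borda totals with the altered ballot: A 22, B 33, C 20.
The switch changes the winner from A to B.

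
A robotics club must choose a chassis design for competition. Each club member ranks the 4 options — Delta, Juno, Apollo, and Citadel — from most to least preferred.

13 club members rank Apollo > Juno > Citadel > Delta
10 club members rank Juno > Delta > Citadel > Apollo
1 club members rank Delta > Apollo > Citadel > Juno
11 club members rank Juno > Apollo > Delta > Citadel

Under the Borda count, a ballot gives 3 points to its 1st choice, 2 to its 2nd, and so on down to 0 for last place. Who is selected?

Borda scores:
  Delta: 13·0 + 10·2 + 3 + 11·1 = 34
  Juno: 13·2 + 10·3 + 0 + 11·3 = 89
  Apollo: 13·3 + 10·0 + 2 + 11·2 = 63
  Citadel: 13·1 + 10·1 + 1 + 11·0 = 24
Juno has the highest total.

Juno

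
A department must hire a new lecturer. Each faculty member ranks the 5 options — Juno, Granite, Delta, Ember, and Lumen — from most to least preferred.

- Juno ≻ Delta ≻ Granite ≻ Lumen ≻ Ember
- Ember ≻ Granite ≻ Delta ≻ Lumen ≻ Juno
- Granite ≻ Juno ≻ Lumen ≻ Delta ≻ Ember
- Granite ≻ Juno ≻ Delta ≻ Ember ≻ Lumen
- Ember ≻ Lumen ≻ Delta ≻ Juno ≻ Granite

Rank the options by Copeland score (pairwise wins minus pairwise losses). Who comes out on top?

Pairwise results:
  Juno vs Granite: Granite wins 3–2.
  Juno vs Delta: Juno wins 3–2.
  Juno vs Ember: Juno wins 3–2.
  Juno vs Lumen: Juno wins 3–2.
  Granite vs Delta: Granite wins 3–2.
  Granite vs Ember: Granite wins 3–2.
  Granite vs Lumen: Granite wins 4–1.
  Delta vs Ember: Delta wins 3–2.
  Delta vs Lumen: Delta wins 3–2.
  Ember vs Lumen: Ember wins 3–2.
Copeland scores (wins − losses):
  Juno: 3 − 1 = 2
  Granite: 4 − 0 = 4
  Delta: 2 − 2 = 0
  Ember: 1 − 3 = -2
  Lumen: 0 − 4 = -4
Granite has the best Copeland score.

Granite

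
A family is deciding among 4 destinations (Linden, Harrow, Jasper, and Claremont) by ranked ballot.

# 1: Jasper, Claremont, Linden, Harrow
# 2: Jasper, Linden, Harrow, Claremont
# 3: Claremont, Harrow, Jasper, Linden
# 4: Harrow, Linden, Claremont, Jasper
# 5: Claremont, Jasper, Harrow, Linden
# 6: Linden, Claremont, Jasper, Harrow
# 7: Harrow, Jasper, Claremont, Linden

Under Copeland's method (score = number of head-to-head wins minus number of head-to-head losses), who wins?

Claremont

Pairwise results:
  Linden vs Harrow: Harrow wins 4–3.
  Linden vs Jasper: Jasper wins 5–2.
  Linden vs Claremont: Claremont wins 4–3.
  Harrow vs Jasper: Jasper wins 4–3.
  Harrow vs Claremont: Claremont wins 4–3.
  Jasper vs Claremont: Claremont wins 4–3.
Copeland scores (wins − losses):
  Linden: 0 − 3 = -3
  Harrow: 1 − 2 = -1
  Jasper: 2 − 1 = 1
  Claremont: 3 − 0 = 3
Claremont has the best Copeland score.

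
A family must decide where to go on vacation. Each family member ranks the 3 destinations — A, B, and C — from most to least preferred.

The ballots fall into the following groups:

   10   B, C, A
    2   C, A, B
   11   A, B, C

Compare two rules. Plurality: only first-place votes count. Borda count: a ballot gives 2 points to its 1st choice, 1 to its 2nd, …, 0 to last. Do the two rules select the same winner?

Plurality first-place counts: A 11, B 10, C 2 → A.
Borda totals: A 24, B 31, C 14 → B.
The two rules disagree: plurality picks A, Borda picks B.

No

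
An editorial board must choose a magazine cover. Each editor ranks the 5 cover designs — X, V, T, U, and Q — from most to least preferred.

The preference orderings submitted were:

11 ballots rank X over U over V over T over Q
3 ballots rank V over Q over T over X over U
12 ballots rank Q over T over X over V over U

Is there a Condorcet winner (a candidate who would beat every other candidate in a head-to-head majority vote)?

No

Head-to-head results (26 voters total):
X vs V: X wins 23–3.
X vs T: T wins 15–11.
X vs U: X wins 26–0.
X vs Q: Q wins 15–11.
V vs T: V wins 14–12.
V vs U: V wins 15–11.
V vs Q: V wins 14–12.
T vs U: T wins 15–11.
T vs Q: Q wins 15–11.
U vs Q: Q wins 15–11.
No candidate beats all others: X beats V beats T beats X, a majority cycle.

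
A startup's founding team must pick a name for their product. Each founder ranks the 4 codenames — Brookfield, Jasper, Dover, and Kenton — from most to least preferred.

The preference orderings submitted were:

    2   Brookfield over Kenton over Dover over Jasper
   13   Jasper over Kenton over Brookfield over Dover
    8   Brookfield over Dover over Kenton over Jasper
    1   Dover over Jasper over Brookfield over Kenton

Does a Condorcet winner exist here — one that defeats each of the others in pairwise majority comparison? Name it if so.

Jasper

Head-to-head results (24 voters total):
Brookfield vs Jasper: Jasper wins 14–10.
Brookfield vs Dover: Brookfield wins 23–1.
Brookfield vs Kenton: Kenton wins 13–11.
Jasper vs Dover: Jasper wins 13–11.
Jasper vs Kenton: Jasper wins 14–10.
Dover vs Kenton: Kenton wins 15–9.
Jasper beats each rival — Brookfield (14–10), Dover (13–11), Kenton (14–10) — so Jasper is the Condorcet winner.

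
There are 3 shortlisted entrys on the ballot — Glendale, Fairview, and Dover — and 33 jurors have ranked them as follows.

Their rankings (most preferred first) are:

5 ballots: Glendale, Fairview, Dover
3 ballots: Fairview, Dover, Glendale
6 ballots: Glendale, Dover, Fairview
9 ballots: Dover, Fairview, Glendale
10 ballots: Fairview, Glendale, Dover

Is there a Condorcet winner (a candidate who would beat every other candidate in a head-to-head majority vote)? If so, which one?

Head-to-head results (33 voters total):
Glendale vs Fairview: Fairview wins 22–11.
Glendale vs Dover: Glendale wins 21–12.
Fairview vs Dover: Fairview wins 18–15.
Fairview beats each rival — Glendale (22–11), Dover (18–15) — so Fairview is the Condorcet winner.

Fairview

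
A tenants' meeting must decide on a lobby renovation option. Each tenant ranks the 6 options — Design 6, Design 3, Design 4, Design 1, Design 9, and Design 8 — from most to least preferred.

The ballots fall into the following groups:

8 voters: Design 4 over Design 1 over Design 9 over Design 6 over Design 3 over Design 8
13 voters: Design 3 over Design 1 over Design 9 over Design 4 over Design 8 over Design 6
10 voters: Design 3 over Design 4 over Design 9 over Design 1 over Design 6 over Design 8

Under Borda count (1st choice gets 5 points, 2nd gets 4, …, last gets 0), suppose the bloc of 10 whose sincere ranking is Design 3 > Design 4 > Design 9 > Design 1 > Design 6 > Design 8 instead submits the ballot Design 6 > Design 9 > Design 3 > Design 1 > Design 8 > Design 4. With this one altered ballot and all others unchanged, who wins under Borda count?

Borda totals with the altered ballot: Design 6 66, Design 3 103, Design 4 66, Design 1 104, Design 9 103, Design 8 23.
The switch changes the winner from Design 3 to Design 1.

Design 1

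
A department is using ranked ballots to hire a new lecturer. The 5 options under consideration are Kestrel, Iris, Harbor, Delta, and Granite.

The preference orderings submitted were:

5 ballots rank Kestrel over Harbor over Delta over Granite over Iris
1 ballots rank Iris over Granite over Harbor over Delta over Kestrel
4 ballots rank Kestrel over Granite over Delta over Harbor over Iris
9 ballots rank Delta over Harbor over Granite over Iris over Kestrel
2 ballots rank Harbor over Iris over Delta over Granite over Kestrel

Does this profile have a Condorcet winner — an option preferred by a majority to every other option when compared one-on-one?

Head-to-head results (21 voters total):
Kestrel vs Iris: Iris wins 12–9.
Kestrel vs Harbor: Harbor wins 12–9.
Kestrel vs Delta: Delta wins 12–9.
Kestrel vs Granite: Granite wins 12–9.
Iris vs Harbor: Harbor wins 20–1.
Iris vs Delta: Delta wins 18–3.
Iris vs Granite: Granite wins 18–3.
Harbor vs Delta: Delta wins 13–8.
Harbor vs Granite: Harbor wins 16–5.
Delta vs Granite: Delta wins 16–5.
Delta beats each rival — Kestrel (12–9), Iris (18–3), Harbor (13–8), Granite (16–5) — so Delta is the Condorcet winner.

Yes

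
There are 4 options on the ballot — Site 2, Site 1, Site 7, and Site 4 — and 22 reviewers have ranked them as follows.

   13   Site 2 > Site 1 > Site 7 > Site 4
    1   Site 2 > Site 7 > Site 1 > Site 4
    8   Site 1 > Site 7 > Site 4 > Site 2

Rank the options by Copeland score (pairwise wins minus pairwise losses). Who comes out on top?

Site 2

Pairwise results:
  Site 2 vs Site 1: Site 2 wins 14–8.
  Site 2 vs Site 7: Site 2 wins 14–8.
  Site 2 vs Site 4: Site 2 wins 14–8.
  Site 1 vs Site 7: Site 1 wins 21–1.
  Site 1 vs Site 4: Site 1 wins 22–0.
  Site 7 vs Site 4: Site 7 wins 22–0.
Copeland scores (wins − losses):
  Site 2: 3 − 0 = 3
  Site 1: 2 − 1 = 1
  Site 7: 1 − 2 = -1
  Site 4: 0 − 3 = -3
Site 2 has the best Copeland score.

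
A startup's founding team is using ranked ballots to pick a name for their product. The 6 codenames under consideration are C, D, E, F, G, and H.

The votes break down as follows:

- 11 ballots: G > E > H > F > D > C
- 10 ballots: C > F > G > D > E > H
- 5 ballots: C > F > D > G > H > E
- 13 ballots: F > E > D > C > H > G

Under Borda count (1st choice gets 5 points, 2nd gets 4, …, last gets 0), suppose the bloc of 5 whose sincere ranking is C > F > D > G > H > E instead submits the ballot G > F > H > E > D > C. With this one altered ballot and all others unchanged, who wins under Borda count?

F

Borda totals with the altered ballot: C 76, D 75, E 116, F 147, G 110, H 61.
The winner is unchanged: still F.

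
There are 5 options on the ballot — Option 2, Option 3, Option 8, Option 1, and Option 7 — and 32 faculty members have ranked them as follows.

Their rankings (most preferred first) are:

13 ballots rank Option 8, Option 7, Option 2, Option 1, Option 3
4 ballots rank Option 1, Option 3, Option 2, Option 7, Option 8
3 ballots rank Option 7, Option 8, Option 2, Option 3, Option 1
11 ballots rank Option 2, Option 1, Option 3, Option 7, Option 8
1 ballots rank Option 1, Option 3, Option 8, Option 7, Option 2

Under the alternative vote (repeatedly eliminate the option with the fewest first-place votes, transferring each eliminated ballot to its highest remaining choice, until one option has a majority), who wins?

Option 8

Round 1: Option 8 13, Option 2 11, Option 1 5, Option 7 3, Option 3 0. Option 3 has the fewest and is eliminated.
Round 2: Option 8 13, Option 2 11, Option 1 5, Option 7 3. Option 7 has the fewest and is eliminated.
Round 3: Option 8 16, Option 2 11, Option 1 5. Option 1 has the fewest and is eliminated.
Round 4: Option 8 17, Option 2 15. Option 8 has a majority.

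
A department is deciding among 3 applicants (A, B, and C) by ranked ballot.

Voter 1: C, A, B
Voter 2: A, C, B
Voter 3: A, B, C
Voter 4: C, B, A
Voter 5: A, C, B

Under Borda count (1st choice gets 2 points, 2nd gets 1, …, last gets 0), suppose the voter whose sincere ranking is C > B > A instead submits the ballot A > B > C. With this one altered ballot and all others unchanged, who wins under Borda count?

Borda totals with the altered ballot: A 9, B 2, C 4.
The winner is unchanged: still A.

A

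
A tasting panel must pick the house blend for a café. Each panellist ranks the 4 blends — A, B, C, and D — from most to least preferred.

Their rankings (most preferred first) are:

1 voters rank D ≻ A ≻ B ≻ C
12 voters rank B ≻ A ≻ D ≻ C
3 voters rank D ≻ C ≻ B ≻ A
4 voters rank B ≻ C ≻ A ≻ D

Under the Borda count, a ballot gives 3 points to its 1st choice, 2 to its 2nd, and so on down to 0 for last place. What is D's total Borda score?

Borda scores:
  A: 2 + 12·2 + 3·0 + 4·1 = 30
  B: 1 + 12·3 + 3·1 + 4·3 = 52
  C: 0 + 12·0 + 3·2 + 4·2 = 14
  D: 3 + 12·1 + 3·3 + 4·0 = 24

24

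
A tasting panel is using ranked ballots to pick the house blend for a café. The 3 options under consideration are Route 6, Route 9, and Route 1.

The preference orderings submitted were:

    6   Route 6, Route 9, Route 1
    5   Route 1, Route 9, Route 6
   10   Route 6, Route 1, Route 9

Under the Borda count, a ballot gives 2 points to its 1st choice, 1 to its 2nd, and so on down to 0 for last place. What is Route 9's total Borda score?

Borda scores:
  Route 6: 6·2 + 5·0 + 10·2 = 32
  Route 9: 6·1 + 5·1 + 10·0 = 11
  Route 1: 6·0 + 5·2 + 10·1 = 20

11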